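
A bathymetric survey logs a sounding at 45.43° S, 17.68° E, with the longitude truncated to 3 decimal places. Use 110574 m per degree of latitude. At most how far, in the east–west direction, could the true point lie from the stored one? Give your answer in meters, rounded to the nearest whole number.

Truncating at 3 decimal places can drop up to a full unit in the last place, so the longitude may be off by as much as 0.001°.
Parallels shrink by cos φ, so at 45.43° a degree of longitude is 110574 × 0.7018 ≈ 77598.6 m.
So at most 0.001° × 77598.6 ≈ 77.5986 m east–west.

78 meters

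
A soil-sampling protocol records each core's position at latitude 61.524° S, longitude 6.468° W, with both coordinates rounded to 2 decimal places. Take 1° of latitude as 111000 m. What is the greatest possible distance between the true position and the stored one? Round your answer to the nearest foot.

Rounding to 2 decimal places leaves each coordinate within ±0.005° of the true value.
Latitude error → 0.005 × 111000 = 555 m along the meridian.
East–west component at 61.524°: 0.005° × 111000 × cos 61.524° ≈ 0.005 × 52923.8 ≈ 264.619 m.
Combining orthogonally: (555² + 264.619²)^½ ≈ 614.856 m.
Converting: 614.856 m × 3.2808 ft/m ≈ 2017.2 ft.

2017 feet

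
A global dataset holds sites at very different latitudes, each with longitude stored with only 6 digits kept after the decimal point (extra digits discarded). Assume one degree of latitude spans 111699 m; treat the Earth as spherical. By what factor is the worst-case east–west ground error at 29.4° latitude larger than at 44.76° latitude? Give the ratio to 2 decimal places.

Truncating at 6 decimal places can drop up to a full unit in the last place, so the longitude may be off by as much as 1e-06°.
Error at 29.4° = 1e-06° × 111699 × cos 29.4° ≈ 0.1117 × 0.8712 = 0.097314 m.
At 44.76°: 1e-06° × 111699 × cos 44.76° = 1e-06 × 111699 × 0.7101 ≈ 0.079313 m.
The ratio reduces to cos 29.4° / cos 44.76° = 0.8712/0.7101 ≈ 1.2270.

1.23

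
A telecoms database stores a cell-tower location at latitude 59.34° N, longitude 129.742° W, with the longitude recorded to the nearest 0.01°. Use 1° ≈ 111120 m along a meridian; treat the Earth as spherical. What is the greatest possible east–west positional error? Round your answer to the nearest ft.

930 ft

Rounding to 2 decimal places leaves the longitude within ±0.005° of the true value.
One degree of longitude at 59.34° is 111120 × cos 59.34° ≈ 111120 × 0.5099 = 56664.8 m.
Maximum E–W displacement: 0.005 × 56664.8 = 283.324 m.
Converting: 283.324 m × 3.2808 ft/m ≈ 929.54 ft.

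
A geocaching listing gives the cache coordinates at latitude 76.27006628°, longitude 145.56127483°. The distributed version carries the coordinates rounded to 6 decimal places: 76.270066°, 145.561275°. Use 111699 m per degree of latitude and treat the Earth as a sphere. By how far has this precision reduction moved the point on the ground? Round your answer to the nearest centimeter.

Δlat = 76.27006628 − 76.270066 = +0.00000028°; Δlon = 145.56127483 − 145.561275 = -0.00000017°.
N–S: 0.00000028° × 111699 m/° = 0.0312757 m.
East–west at this latitude: -0.00000017° × 111699 × cos 76.2701° ≈ -0.00000017 × 26511.3 = -0.00450692 m.
Distance: √(0.0312757² + 0.00450692²) ≈ 0.0315988 m.
That is 0.0315988 m = 3.1599 cm.

3 centimeters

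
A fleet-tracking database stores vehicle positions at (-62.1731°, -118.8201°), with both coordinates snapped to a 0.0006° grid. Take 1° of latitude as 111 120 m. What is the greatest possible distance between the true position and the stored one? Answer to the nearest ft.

With a 0.0006° grid the true value lies within half a step, ±0.0006°/2 = ±0.0003°, of the stored one.
N–S: 0.0003° × 111120 m/° = 33.336 m.
E–W at 62.1731°: 0.0003° × 111120 × cos 62.1731° = 0.0003 × 111120 × 0.4668 ≈ 15.5613 m.
The two errors are perpendicular, so the maximum displacement is √(33.336² + 15.5613²) ≈ 36.7892 m.
Converting: 36.7892 m × 3.2808 ft/m ≈ 120.7 ft.

121 ft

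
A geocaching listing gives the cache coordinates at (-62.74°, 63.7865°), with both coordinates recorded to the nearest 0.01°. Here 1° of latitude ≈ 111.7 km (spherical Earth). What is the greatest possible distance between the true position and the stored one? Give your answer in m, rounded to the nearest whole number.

614 m

Rounding to 2 decimal places leaves each coordinate within ±0.005° of the true value.
N–S: 0.005° × 111700 m/° = 558.5 m.
Longitude error → 0.005 × 111700 × cos 62.74° = 0.005 × 111700 × 0.4580 ≈ 255.809 m.
Combining orthogonally: (558.5² + 255.809²)^½ ≈ 614.297 m.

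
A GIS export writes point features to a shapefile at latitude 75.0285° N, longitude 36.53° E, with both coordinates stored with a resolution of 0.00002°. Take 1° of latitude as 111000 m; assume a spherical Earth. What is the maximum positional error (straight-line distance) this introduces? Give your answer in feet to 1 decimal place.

With a 0.00002° grid the true value lies within half a step, ±0.00002°/2 = ±1e-05°, of the stored one.
North–south component: 1e-05° × 111000 = 1.11 m.
East–west component at 75.0285°: 1e-05° × 111000 × cos 75.0285° ≈ 1e-05 × 28675.6 ≈ 0.286756 m.
The two errors are perpendicular, so the maximum displacement is √(1.11² + 0.286756²) ≈ 1.14644 m.
In feet: 1.14644 m ÷ 0.3048 ≈ 3.7613 ft.

3.8 feet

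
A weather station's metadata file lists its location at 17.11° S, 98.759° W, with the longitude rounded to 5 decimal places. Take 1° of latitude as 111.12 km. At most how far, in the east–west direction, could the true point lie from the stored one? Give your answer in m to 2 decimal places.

Rounding to 5 decimal places leaves the longitude within ±5e-06° of the true value.
At latitude 17.11° a degree of longitude spans 111120 m × cos 17.11° = 111120 × 0.9557 ≈ 106202 m.
So at most 5e-06° × 106202 ≈ 0.53101 m east–west.

0.53 m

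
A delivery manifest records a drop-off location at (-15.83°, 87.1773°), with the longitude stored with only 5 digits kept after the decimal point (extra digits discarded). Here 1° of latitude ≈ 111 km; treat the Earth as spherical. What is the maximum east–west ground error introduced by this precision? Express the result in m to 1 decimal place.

1.1 m

Truncating at 5 decimal places can drop up to a full unit in the last place, so the longitude may be off by as much as 1e-05°.
Parallels shrink by cos φ, so at 15.83° a degree of longitude is 111000 × 0.9621 ≈ 106790 m.
Maximum E–W displacement: 1e-05 × 106790 = 1.0679 m.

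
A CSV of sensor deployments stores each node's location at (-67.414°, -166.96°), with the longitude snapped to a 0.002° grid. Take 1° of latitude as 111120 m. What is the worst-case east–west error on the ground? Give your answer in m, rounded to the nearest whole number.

With a 0.002° grid the true value lies within half a step, ±0.002°/2 = ±0.001°, of the stored one.
One degree of longitude at 67.414° is 111120 × cos 67.414° ≈ 111120 × 0.3841 = 42677.8 m.
Maximum E–W displacement: 0.001 × 42677.8 = 42.6778 m.

43 m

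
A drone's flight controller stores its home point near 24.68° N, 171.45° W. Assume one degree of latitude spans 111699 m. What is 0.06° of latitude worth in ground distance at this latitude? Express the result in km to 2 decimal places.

0.06° × 111699 m/° = 6701.94 m.
That is 6701.94 m = 6.7019 km.

6.70 km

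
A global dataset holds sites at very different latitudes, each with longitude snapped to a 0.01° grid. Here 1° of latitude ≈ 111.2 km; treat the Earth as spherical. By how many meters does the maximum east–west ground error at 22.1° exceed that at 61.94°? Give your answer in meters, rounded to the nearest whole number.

With a 0.01° grid the true value lies within half a step, ±0.01°/2 = ±0.005°, of the stored one.
Error at 22.1° = 0.005° × 111200 × cos 22.1° ≈ 556 × 0.9265 = 515.15 m.
Error at 61.94° = 0.005° × 111200 × cos 61.94° ≈ 556 × 0.4704 = 261.54 m.
Difference: 515.15 − 261.54 = 253.61 m.

254 meters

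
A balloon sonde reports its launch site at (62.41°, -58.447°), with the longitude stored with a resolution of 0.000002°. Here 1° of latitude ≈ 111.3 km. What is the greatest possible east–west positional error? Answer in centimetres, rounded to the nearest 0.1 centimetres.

With a 0.000002° grid the true value lies within half a step, ±0.000002°/2 = ±1e-06°, of the stored one.
Parallels shrink by cos φ, so at 62.41° a degree of longitude is 111300 × 0.4631 ≈ 51547.6 m.
East–west error: 1e-06° × 51547.6 m/° ≈ 0.0515476 m.
That is 0.0515476 m = 5.1548 cm.

5.2 centimetres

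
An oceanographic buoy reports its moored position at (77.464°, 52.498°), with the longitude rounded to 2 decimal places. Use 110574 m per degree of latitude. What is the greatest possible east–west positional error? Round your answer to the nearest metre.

Rounding to 2 decimal places leaves the longitude within ±0.005° of the true value.
Parallels shrink by cos φ, so at 77.464° a degree of longitude is 110574 × 0.2171 ≈ 24000.4 m.
So at most 0.005° × 24000.4 ≈ 120.002 m east–west.

120 metres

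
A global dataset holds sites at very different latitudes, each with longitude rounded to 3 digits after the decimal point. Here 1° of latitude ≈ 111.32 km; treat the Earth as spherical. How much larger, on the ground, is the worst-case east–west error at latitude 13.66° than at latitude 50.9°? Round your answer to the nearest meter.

Rounding to 3 decimal places leaves the longitude within ±0.0005° of the true value.
At 13.66°: 0.0005° × 111320 × cos 13.66° = 0.0005 × 111320 × 0.9717 ≈ 54.086 m.
Error at 50.9° = 0.0005° × 111320 × cos 50.9° ≈ 55.66 × 0.6307 = 35.103 m.
So the lower-latitude error exceeds the higher by 54.086 − 35.103 = 18.982 m.

19 meters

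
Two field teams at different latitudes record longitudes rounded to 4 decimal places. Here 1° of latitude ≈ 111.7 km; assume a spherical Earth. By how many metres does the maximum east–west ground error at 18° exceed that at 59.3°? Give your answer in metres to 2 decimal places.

Rounding to 4 decimal places leaves the longitude within ±5e-05° of the true value.
At 18°: 5e-05° × 111700 × cos 18° = 5e-05 × 111700 × 0.9511 ≈ 5.3117 m.
Error at 59.3° = 5e-05° × 111700 × cos 59.3° ≈ 5.585 × 0.5105 = 2.8514 m.
Difference: 5.3117 − 2.8514 = 2.4603 m.

2.46 metres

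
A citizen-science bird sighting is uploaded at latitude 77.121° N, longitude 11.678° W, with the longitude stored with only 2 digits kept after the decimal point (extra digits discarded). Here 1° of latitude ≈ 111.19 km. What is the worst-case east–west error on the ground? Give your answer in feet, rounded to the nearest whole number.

Truncating at 2 decimal places can drop up to a full unit in the last place, so the longitude may be off by as much as 0.01°.
At latitude 77.121° a degree of longitude spans 111190 m × cos 77.121° = 111190 × 0.2229 ≈ 24783.5 m.
So at most 0.01° × 24783.5 ≈ 247.835 m east–west.
In feet: 247.835 m ÷ 0.3048 ≈ 813.11 ft.

813 feet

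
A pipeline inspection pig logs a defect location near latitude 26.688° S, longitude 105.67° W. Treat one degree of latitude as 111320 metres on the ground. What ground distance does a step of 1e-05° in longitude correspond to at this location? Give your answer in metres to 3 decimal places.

One degree of longitude here spans 111320 × cos 26.688° = 111320 × 0.8935 ≈ 99460.6 m; 1e-05° of that is 0.994606 m.

0.995 metres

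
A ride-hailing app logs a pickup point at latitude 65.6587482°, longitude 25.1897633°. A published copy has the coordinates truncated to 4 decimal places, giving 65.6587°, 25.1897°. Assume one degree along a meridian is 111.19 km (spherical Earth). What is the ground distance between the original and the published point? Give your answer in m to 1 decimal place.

6.1 m

Δlat = 65.6587482 − 65.6587 = +0.0000482°; Δlon = 25.1897633 − 25.1897 = +0.0000633°.
North–south shift: 0.0000482 × 111190 = 5.35936 m.
E–W at 65.6587°: 0.0000633° × 111190 × cos 65.6587° = 0.0000633 × 111190 × 0.4122 ≈ 2.901 m.
Distance: √(5.35936² + 2.901²) ≈ 6.09414 m.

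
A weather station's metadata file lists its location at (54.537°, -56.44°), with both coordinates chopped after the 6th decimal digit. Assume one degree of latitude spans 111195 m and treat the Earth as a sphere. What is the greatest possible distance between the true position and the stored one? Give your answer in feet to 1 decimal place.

Truncating at 6 decimal places can drop up to a full unit in the last place, so each coordinate may be off by as much as 1e-06°.
Latitude error → 1e-06 × 111195 = 0.111195 m along the meridian.
East–west component at 54.537°: 1e-06° × 111195 × cos 54.537° ≈ 1e-06 × 64512.8 ≈ 0.0645128 m.
Worst case both components are at the extreme and orthogonal: √(0.111195² + 0.0645128²) ≈ 0.128554 m.
In feet: 0.128554 m ÷ 0.3048 ≈ 0.42177 ft.

0.4 feet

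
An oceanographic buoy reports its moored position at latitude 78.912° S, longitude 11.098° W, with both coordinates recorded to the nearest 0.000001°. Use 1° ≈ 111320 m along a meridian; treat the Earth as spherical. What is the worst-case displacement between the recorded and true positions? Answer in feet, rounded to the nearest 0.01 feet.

0.19 feet

Rounding to 6 decimal places leaves each coordinate within ±5e-07° of the true value.
N–S: 5e-07° × 111320 m/° = 0.05566 m.
East–west component at 78.912°: 5e-07° × 111320 × cos 78.912° ≈ 5e-07 × 21408.7 ≈ 0.0107043 m.
Worst case both components are at the extreme and orthogonal: √(0.05566² + 0.0107043²) ≈ 0.05668 m.
Converting: 0.05668 m × 3.2808 ft/m ≈ 0.18596 ft.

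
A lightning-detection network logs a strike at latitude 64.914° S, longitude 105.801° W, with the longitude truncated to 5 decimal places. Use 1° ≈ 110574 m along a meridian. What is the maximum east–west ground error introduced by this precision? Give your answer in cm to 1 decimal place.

46.9 cm

Truncating at 5 decimal places can drop up to a full unit in the last place, so the longitude may be off by as much as 1e-05°.
Parallels shrink by cos φ, so at 64.914° a degree of longitude is 110574 × 0.4240 ≈ 46881 m.
Maximum E–W displacement: 1e-05 × 46881 = 0.46881 m.
That is 0.46881 m = 46.881 cm.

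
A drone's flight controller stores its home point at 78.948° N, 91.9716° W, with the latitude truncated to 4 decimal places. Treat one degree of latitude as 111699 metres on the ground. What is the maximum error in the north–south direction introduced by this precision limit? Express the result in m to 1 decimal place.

11.2 m

Truncating at 4 decimal places can drop up to a full unit in the last place, so the latitude may be off by as much as 0.0001°.
So the N–S error is at most 0.0001 × 111699 = 11.1699 m.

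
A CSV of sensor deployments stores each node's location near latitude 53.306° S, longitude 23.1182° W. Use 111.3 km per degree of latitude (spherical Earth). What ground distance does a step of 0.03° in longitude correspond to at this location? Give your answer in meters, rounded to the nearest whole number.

0.03° of longitude at 53.306° is 0.03 × 111300 × cos 53.306° ≈ 0.03 × 66506.3 = 1995.19 m.

1995 meters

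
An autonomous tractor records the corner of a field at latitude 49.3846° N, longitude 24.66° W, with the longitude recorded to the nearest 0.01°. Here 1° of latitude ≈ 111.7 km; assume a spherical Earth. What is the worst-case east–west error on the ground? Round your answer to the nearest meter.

364 meters

Rounding to 2 decimal places leaves the longitude within ±0.005° of the true value.
At latitude 49.3846° a degree of longitude spans 111700 m × cos 49.3846° = 111700 × 0.6510 ≈ 72714.3 m.
So at most 0.005° × 72714.3 ≈ 363.571 m east–west.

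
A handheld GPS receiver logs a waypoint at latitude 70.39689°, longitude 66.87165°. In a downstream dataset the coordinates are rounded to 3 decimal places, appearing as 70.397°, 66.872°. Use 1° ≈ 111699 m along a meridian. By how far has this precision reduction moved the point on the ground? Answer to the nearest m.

Δlat = 70.39689 − 70.397 = -0.00011°; Δlon = 66.87165 − 66.872 = -0.00035°.
North–south shift: -0.00011 × 111699 = -12.2869 m.
E–W at 70.397°: -0.00035° × 111699 × cos 70.397° = -0.00035 × 111699 × 0.3355 ≈ -13.1163 m.
Combined displacement = (12.2869² + 13.1163²)^½ ≈ 17.9723 m.

18 m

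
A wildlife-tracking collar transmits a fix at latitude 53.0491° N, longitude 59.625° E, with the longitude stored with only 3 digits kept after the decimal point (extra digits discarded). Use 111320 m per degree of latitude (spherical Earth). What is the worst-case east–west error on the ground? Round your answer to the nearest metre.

Truncating at 3 decimal places can drop up to a full unit in the last place, so the longitude may be off by as much as 0.001°.
At latitude 53.0491° a degree of longitude spans 111320 m × cos 53.0491° = 111320 × 0.6011 ≈ 66917.8 m.
So at most 0.001° × 66917.8 ≈ 66.9178 m east–west.

67 metres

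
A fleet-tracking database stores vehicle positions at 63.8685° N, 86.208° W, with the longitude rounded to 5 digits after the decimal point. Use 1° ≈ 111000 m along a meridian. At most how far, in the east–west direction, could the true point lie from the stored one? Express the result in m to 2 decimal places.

0.24 m

Rounding to 5 decimal places leaves the longitude within ±5e-06° of the true value.
At latitude 63.8685° a degree of longitude spans 111000 m × cos 63.8685° = 111000 × 0.4404 ≈ 48888 m.
East–west error: 5e-06° × 48888 m/° ≈ 0.24444 m.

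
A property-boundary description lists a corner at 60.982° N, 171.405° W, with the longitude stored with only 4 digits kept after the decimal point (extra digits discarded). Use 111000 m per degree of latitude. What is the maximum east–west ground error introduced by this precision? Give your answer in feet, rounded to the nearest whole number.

18 feet

Truncating at 4 decimal places can drop up to a full unit in the last place, so the longitude may be off by as much as 0.0001°.
One degree of longitude at 60.982° is 111000 × cos 60.982° ≈ 111000 × 0.4851 = 53844.4 m.
Maximum E–W displacement: 0.0001 × 53844.4 = 5.38444 m.
Converting: 5.38444 m × 3.2808 ft/m ≈ 17.665 ft.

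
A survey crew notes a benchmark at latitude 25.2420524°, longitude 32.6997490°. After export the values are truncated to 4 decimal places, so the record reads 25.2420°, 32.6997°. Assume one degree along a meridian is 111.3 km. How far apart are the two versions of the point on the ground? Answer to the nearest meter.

The latitude changed by +0.0000524° and the longitude by +0.0000490°.
North–south shift: 0.0000524 × 111300 = 5.83212 m.
East–west at this latitude: 0.0000490° × 111300 × cos 25.242° ≈ 0.0000490 × 100672 = 4.93295 m.
Hypotenuse of the two orthogonal shifts: √(5.83212² + 4.93295²) = 7.63856 m.

8 meters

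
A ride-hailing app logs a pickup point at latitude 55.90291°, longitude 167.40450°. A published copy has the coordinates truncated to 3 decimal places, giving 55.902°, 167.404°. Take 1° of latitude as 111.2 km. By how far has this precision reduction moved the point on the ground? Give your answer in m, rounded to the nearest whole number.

The latitude changed by +0.00091° and the longitude by +0.00050°.
North–south shift: 0.00091 × 111200 = 101.192 m.
E–W at 55.902°: 0.00050° × 111200 × cos 55.902° = 0.00050 × 111200 × 0.5606 ≈ 31.1699 m.
Hypotenuse of the two orthogonal shifts: √(101.192² + 31.1699²) = 105.884 m.

106 m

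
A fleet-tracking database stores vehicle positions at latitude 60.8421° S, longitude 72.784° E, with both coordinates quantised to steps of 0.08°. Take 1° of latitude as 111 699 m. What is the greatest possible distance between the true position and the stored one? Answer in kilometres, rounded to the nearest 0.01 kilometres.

With a 0.08° grid the true value lies within half a step, ±0.08°/2 = ±0.04°, of the stored one.
N–S: 0.04° × 111699 m/° = 4467.96 m.
E–W at 60.8421°: 0.04° × 111699 × cos 60.8421° = 0.04 × 111699 × 0.4872 ≈ 2176.87 m.
The two errors are perpendicular, so the maximum displacement is √(4467.96² + 2176.87²) ≈ 4970.05 m.
That is 4970.05 m = 4.9701 km.

4.97 kilometres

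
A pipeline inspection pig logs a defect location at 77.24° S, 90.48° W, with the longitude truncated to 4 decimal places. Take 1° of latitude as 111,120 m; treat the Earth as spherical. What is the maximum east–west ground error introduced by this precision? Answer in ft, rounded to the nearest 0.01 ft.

Truncating at 4 decimal places can drop up to a full unit in the last place, so the longitude may be off by as much as 0.0001°.
At latitude 77.24° a degree of longitude spans 111120 m × cos 77.24° = 111120 × 0.2209 ≈ 24542.8 m.
Maximum E–W displacement: 0.0001 × 24542.8 = 2.45428 m.
In feet: 2.45428 m ÷ 0.3048 ≈ 8.0521 ft.

8.05 ft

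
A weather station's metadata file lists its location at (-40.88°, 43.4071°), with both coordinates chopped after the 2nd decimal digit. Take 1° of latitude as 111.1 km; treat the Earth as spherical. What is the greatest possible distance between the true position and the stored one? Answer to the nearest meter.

1393 meters

Truncating at 2 decimal places can drop up to a full unit in the last place, so each coordinate may be off by as much as 0.01°.
Latitude error → 0.01 × 111100 = 1111 m along the meridian.
Longitude error → 0.01 × 111100 × cos 40.88° = 0.01 × 111100 × 0.7561 ≈ 840.007 m.
Combining orthogonally: (1111² + 840.007²)^½ ≈ 1392.81 m.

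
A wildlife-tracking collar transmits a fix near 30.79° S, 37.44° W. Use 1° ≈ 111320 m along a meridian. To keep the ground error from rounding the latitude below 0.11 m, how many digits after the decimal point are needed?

One degree of latitude covers 111320 m.
Rounding to N decimal places gives at most 0.5 × 10⁻ᴺ degrees of error, i.e. 0.5 × 10⁻ᴺ × 111320 m.
Need 0.5 × 111320 × 10⁻ᴺ ≤ 0.11 → 10⁻ᴺ ≤ 1.976e-06, so N ≥ 5.70.
So 6 decimal places suffice (0.0557 m); 5 would allow up to 0.557 m.

6 decimal places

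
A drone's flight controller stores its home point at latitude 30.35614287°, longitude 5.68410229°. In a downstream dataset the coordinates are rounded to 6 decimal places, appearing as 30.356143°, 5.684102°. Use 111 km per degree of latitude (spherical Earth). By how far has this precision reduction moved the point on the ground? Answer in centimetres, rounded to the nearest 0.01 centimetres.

3.13 centimetres

The latitude changed by -0.00000013° and the longitude by +0.00000029°.
North–south shift: -0.00000013 × 111000 = -0.01443 m.
East–west at this latitude: 0.00000029° × 111000 × cos 30.3561° ≈ 0.00000029 × 95782 = 0.0277768 m.
Combined displacement = (0.01443² + 0.0277768²)^½ ≈ 0.0313013 m.
That is 0.0313013 m = 3.1301 cm.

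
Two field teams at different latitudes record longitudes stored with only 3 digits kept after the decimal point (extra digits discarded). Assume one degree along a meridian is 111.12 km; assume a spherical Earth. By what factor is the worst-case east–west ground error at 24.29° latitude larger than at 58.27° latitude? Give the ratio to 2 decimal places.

Truncating at 3 decimal places can drop up to a full unit in the last place, so the longitude may be off by as much as 0.001°.
At 24.29°: 0.001° × 111120 × cos 24.29° = 0.001 × 111120 × 0.9115 ≈ 101.28 m.
Error at 58.27° = 0.001° × 111120 × cos 58.27° ≈ 111.12 × 0.5259 = 58.44 m.
The ratio reduces to cos 24.29° / cos 58.27° = 0.9115/0.5259 ≈ 1.7331.

1.73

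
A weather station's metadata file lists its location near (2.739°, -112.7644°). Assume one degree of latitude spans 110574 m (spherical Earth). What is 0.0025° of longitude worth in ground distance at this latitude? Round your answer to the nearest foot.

At 2.739° a degree of longitude is 110574 × cos 2.739° ≈ 110448 m, so 0.0025° corresponds to 276.119 m.
In feet: 276.119 m ÷ 0.3048 ≈ 905.9 ft.

906 feet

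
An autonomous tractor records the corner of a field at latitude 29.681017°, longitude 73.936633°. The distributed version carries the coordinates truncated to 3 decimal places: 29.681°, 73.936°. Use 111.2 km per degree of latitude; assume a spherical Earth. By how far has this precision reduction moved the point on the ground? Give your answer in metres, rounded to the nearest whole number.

Δlat = 29.681017 − 29.681 = +0.000017°; Δlon = 73.936633 − 73.936 = +0.000633°.
North–south shift: 0.000017 × 111200 = 1.8904 m.
E–W at 29.681°: 0.000633° × 111200 × cos 29.681° = 0.000633 × 111200 × 0.8688 ≈ 61.1542 m.
Combined displacement = (1.8904² + 61.1542²)^½ ≈ 61.1834 m.

61 metres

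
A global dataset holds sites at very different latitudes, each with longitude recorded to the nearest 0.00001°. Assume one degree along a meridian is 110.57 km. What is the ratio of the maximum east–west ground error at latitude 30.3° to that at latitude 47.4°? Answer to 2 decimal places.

1.28

Rounding to 5 decimal places leaves the longitude within ±5e-06° of the true value.
At 30.3°: 5e-06° × 110570 × cos 30.3° = 5e-06 × 110570 × 0.8634 ≈ 0.47733 m.
At 47.4°: 5e-06° × 110570 × cos 47.4° = 5e-06 × 110570 × 0.6769 ≈ 0.37421 m.
Ratio: 0.47733 / 0.37421 = cos 30.3° / cos 47.4° ≈ 1.2756.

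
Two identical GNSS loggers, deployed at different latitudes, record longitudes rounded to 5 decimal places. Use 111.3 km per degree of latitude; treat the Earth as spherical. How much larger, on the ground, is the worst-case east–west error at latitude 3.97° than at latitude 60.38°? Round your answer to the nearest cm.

Rounding to 5 decimal places leaves the longitude within ±5e-06° of the true value.
At 3.97°: 5e-06° × 111300 × cos 3.97° = 5e-06 × 111300 × 0.9976 ≈ 0.55516 m.
Error at 60.38° = 5e-06° × 111300 × cos 60.38° ≈ 0.5565 × 0.4942 = 0.27505 m.
So the lower-latitude error exceeds the higher by 0.55516 − 0.27505 = 0.28012 m.
That is 0.280117 m = 28.012 cm.

28 cm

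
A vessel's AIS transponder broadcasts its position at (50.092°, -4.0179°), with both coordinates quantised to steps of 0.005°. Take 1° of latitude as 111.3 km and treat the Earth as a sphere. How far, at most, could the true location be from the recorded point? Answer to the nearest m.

With a 0.005° grid the true value lies within half a step, ±0.005°/2 = ±0.0025°, of the stored one.
Latitude error → 0.0025 × 111300 = 278.25 m along the meridian.
Longitude error → 0.0025 × 111300 × cos 50.092° = 0.0025 × 111300 × 0.6416 ≈ 178.513 m.
The two errors are perpendicular, so the maximum displacement is √(278.25² + 178.513²) ≈ 330.59 m.

331 m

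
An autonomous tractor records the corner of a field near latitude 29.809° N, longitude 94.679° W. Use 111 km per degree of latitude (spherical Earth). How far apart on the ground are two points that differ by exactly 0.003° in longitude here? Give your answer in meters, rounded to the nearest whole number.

289 meters

At 29.809° a degree of longitude is 111000 × cos 29.809° ≈ 96313.3 m, so 0.003° corresponds to 288.94 m.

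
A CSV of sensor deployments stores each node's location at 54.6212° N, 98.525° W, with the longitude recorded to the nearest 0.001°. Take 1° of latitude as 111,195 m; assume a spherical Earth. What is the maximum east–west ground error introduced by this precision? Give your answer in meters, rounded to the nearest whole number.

32 meters

Rounding to 3 decimal places leaves the longitude within ±0.0005° of the true value.
Parallels shrink by cos φ, so at 54.6212° a degree of longitude is 111195 × 0.5790 ≈ 64379.6 m.
Maximum E–W displacement: 0.0005 × 64379.6 = 32.1898 m.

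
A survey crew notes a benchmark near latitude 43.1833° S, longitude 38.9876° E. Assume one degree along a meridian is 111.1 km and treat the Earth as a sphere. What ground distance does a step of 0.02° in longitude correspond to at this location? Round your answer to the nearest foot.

5316 feet

0.02° of longitude at 43.1833° is 0.02 × 111100 × cos 43.1833° ≈ 0.02 × 81010.6 = 1620.21 m.
In feet: 1620.21 m ÷ 0.3048 ≈ 5315.7 ft.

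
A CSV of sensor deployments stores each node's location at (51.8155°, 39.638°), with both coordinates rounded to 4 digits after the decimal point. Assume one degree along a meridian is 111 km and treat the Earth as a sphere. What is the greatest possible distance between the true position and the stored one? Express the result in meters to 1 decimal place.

Rounding to 4 decimal places leaves each coordinate within ±5e-05° of the true value.
Latitude error → 5e-05 × 111000 = 5.55 m along the meridian.
E–W at 51.8155°: 5e-05° × 111000 × cos 51.8155° = 5e-05 × 111000 × 0.6182 ≈ 3.43099 m.
The two errors are perpendicular, so the maximum displacement is √(5.55² + 3.43099²) ≈ 6.52489 m.

6.5 meters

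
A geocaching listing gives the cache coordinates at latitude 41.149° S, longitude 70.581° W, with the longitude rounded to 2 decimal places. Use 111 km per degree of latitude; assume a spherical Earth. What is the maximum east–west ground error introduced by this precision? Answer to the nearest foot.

1371 feet

Rounding to 2 decimal places leaves the longitude within ±0.005° of the true value.
At latitude 41.149° a degree of longitude spans 111000 m × cos 41.149° = 111000 × 0.7530 ≈ 83583.1 m.
Maximum E–W displacement: 0.005 × 83583.1 = 417.916 m.
Converting: 417.916 m × 3.2808 ft/m ≈ 1371.1 ft.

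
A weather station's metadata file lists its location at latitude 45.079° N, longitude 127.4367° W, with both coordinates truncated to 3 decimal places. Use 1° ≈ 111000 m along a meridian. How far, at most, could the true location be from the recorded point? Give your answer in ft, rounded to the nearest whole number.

Truncating at 3 decimal places can drop up to a full unit in the last place, so each coordinate may be off by as much as 0.001°.
Latitude error → 0.001 × 111000 = 111 m along the meridian.
E–W at 45.079°: 0.001° × 111000 × cos 45.079° = 0.001 × 111000 × 0.7061 ≈ 78.3806 m.
Combining orthogonally: (111² + 78.3806²)^½ ≈ 135.884 m.
Converting: 135.884 m × 3.2808 ft/m ≈ 445.81 ft.

446 ft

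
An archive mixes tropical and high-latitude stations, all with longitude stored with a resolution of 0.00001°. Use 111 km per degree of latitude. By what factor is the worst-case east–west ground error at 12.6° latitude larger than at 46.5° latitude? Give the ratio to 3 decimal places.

With a 0.00001° grid the true value lies within half a step, ±0.00001°/2 = ±5e-06°, of the stored one.
Error at 12.6° = 5e-06° × 111000 × cos 12.6° ≈ 0.555 × 0.9759 = 0.54163 m.
Error at 46.5° = 5e-06° × 111000 × cos 46.5° ≈ 0.555 × 0.6884 = 0.38204 m.
The ratio reduces to cos 12.6° / cos 46.5° = 0.9759/0.6884 ≈ 1.4178.

1.418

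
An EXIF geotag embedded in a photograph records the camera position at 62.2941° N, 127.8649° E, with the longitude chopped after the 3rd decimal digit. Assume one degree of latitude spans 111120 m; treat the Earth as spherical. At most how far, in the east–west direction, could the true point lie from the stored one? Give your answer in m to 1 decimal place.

51.7 m

Truncating at 3 decimal places can drop up to a full unit in the last place, so the longitude may be off by as much as 0.001°.
At latitude 62.2941° a degree of longitude spans 111120 m × cos 62.2941° = 111120 × 0.4649 ≈ 51663.4 m.
So at most 0.001° × 51663.4 ≈ 51.6634 m east–west.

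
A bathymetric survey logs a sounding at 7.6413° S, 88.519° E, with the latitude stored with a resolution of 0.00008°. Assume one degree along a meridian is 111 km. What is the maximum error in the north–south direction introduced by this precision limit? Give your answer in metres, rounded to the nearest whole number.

4 metres

With a 0.00008° grid the true value lies within half a step, ±0.00008°/2 = ±4e-05°, of the stored one.
North–south distance: 4e-05° × 111000 m/° = 4.44 m.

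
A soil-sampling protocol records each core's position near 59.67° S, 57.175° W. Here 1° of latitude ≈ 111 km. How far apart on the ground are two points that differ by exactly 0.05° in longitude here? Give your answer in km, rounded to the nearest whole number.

At 59.67° a degree of longitude is 111000 × cos 59.67° ≈ 56052.7 m, so 0.05° corresponds to 2802.64 m.
That is 2802.64 m = 2.8026 km.

3 km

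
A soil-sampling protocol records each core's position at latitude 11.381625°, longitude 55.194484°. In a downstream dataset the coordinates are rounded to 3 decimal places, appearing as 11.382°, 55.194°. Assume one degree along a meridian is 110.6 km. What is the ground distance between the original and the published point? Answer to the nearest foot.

219 feet

The latitude changed by -0.000375° and the longitude by +0.000484°.
N–S: -0.000375° × 110600 m/° = -41.475 m.
E–W at 11.382°: 0.000484° × 110600 × cos 11.382° = 0.000484 × 110600 × 0.9803 ≈ 52.4776 m.
Combined displacement = (41.475² + 52.4776²)^½ ≈ 66.8885 m.
In feet: 66.8885 m ÷ 0.3048 ≈ 219.45 ft.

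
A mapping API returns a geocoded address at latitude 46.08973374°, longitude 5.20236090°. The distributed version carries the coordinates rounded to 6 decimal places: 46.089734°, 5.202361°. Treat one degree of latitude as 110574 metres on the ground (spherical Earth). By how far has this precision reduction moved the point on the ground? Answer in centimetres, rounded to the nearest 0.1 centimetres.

The latitude changed by -0.00000026° and the longitude by -0.00000010°.
North–south shift: -0.00000026 × 110574 = -0.0287492 m.
E–W at 46.0897°: -0.00000010° × 110574 × cos 46.0897° = -0.00000010 × 110574 × 0.6935 ≈ -0.00766865 m.
Distance: √(0.0287492² + 0.00766865²) ≈ 0.0297544 m.
That is 0.0297544 m = 2.9754 cm.

3.0 centimetres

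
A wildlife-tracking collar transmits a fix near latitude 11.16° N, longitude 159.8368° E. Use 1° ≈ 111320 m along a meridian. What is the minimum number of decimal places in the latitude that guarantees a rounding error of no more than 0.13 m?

6 decimal places

One degree of latitude covers 111320 m.
Rounding to N decimal places gives at most 0.5 × 10⁻ᴺ degrees of error, i.e. 0.5 × 10⁻ᴺ × 111320 m.
Setting 55660 × 10⁻ᴺ ≤ 0.13 gives 10ᴺ ≥ 4.282e+05, i.e. N ≥ 5.63.
At 5 places the error can reach 0.557 m, but 6 places keeps it to 0.0557 m.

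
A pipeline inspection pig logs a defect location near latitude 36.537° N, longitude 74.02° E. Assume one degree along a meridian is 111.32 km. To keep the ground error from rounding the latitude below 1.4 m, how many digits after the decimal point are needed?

5

One degree of latitude covers 111320 m.
N decimal places → at most half a unit in the last place, 0.5 × 10⁻ᴺ° = 111320/2 × 10⁻ᴺ m.
Need 0.5 × 111320 × 10⁻ᴺ ≤ 1.4 → 10⁻ᴺ ≤ 2.515e-05, so N ≥ 4.60.
At 4 places the error can reach 5.57 m, but 5 places keeps it to 0.557 m.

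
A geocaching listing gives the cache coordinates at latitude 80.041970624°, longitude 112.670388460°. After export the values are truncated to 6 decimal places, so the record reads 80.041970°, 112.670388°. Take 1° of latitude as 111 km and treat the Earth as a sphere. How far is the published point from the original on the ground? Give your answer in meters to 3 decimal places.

0.070 meters

Δlat = 80.041970624 − 80.041970 = +0.000000624°; Δlon = 112.670388460 − 112.670388 = +0.000000460°.
North–south shift: 0.000000624 × 111000 = 0.069264 m.
East–west at this latitude: 0.000000460° × 111000 × cos 80.042° ≈ 0.000000460 × 19194.9 = 0.00882964 m.
Hypotenuse of the two orthogonal shifts: √(0.069264² + 0.00882964²) = 0.0698245 m.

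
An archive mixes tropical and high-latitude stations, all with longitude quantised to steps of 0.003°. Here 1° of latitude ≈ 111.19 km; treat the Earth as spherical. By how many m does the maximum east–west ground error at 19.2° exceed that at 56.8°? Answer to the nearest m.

With a 0.003° grid the true value lies within half a step, ±0.003°/2 = ±0.0015°, of the stored one.
Error at 19.2° = 0.0015° × 111190 × cos 19.2° ≈ 166.78 × 0.9444 = 157.51 m.
Error at 56.8° = 0.0015° × 111190 × cos 56.8° ≈ 166.78 × 0.5476 = 91.325 m.
Difference: 157.51 − 91.325 = 66.182 m.

66 m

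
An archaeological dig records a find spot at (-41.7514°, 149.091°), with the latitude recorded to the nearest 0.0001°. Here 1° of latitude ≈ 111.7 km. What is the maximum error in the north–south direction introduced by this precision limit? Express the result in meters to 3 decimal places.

5.585 meters

Rounding to 4 decimal places leaves the latitude within ±5e-05° of the true value.
Along the meridian that is 5e-05° × 111700 m/° = 5.585 m.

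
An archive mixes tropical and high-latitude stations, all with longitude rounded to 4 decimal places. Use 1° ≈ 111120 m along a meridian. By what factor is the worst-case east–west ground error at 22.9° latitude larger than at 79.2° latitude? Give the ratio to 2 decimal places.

Rounding to 4 decimal places leaves the longitude within ±5e-05° of the true value.
At 22.9°: 5e-05° × 111120 × cos 22.9° = 5e-05 × 111120 × 0.9212 ≈ 5.1181 m.
At 79.2°: 5e-05° × 111120 × cos 79.2° = 5e-05 × 111120 × 0.1874 ≈ 1.0411 m.
The ratio reduces to cos 22.9° / cos 79.2° = 0.9212/0.1874 ≈ 4.9161.

4.92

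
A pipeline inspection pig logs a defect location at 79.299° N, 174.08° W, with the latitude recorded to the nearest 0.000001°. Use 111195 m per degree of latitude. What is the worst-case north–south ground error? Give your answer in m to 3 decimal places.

Rounding to 6 decimal places leaves the latitude within ±5e-07° of the true value.
Along the meridian that is 5e-07° × 111195 m/° = 0.0555975 m.

0.056 m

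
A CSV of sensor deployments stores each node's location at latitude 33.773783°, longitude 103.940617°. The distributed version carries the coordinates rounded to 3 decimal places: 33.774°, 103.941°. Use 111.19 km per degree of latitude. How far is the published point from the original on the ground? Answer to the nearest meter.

Δlat = 33.773783 − 33.774 = -0.000217°; Δlon = 103.940617 − 103.941 = -0.000383°.
N–S: -0.000217° × 111190 m/° = -24.1282 m.
East–west at this latitude: -0.000383° × 111190 × cos 33.774° ≈ -0.000383 × 92425.2 = -35.3989 m.
Hypotenuse of the two orthogonal shifts: √(24.1282² + 35.3989²) = 42.8398 m.

43 meters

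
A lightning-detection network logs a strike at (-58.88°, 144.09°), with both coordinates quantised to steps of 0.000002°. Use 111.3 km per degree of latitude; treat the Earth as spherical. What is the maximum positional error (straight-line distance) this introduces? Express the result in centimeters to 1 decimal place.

With a 0.000002° grid the true value lies within half a step, ±0.000002°/2 = ±1e-06°, of the stored one.
Latitude error → 1e-06 × 111300 = 0.1113 m along the meridian.
East–west component at 58.88°: 1e-06° × 111300 × cos 58.88° ≈ 1e-06 × 57523.4 ≈ 0.0575234 m.
Worst case both components are at the extreme and orthogonal: √(0.1113² + 0.0575234²) ≈ 0.125286 m.
That is 0.125286 m = 12.529 cm.

12.5 centimeters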